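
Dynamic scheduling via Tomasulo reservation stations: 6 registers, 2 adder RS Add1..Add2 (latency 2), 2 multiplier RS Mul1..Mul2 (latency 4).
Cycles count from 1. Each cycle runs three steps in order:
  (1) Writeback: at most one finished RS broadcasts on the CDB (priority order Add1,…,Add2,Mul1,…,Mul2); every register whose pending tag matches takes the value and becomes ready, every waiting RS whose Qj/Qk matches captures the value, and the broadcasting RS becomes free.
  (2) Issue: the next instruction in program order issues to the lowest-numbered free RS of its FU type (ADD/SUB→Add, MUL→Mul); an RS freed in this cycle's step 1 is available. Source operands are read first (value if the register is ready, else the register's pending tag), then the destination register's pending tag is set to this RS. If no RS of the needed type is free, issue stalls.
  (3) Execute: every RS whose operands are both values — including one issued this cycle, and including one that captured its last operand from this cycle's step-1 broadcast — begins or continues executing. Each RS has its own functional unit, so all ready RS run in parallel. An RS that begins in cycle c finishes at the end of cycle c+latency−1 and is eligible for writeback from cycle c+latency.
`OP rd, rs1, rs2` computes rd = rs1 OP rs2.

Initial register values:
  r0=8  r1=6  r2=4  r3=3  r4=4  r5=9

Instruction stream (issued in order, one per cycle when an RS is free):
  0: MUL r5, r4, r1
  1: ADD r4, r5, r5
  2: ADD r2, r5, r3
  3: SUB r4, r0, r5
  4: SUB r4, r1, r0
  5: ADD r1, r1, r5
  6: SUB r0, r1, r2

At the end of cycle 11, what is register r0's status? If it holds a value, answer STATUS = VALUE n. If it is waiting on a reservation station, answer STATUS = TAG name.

  c1: issue MUL r5<-Mul1  regs: r0:8,r1:6,r2:4,r3:3,r4:4,r5:Mul1
  c2: issue ADD r4<-Add1  regs: r0:8,r1:6,r2:4,r3:3,r4:Add1,r5:Mul1
  c3: issue ADD r2<-Add2  regs: r0:8,r1:6,r2:Add2,r3:3,r4:Add1,r5:Mul1
  c4: stall  regs: r0:8,r1:6,r2:Add2,r3:3,r4:Add1,r5:Mul1
  c5: CDB Mul1=24; stall  regs: r0:8,r1:6,r2:Add2,r3:3,r4:Add1,r5:24
  c6: stall  regs: r0:8,r1:6,r2:Add2,r3:3,r4:Add1,r5:24
  c7: CDB Add1=48; issue SUB r4<-Add1  regs: r0:8,r1:6,r2:Add2,r3:3,r4:Add1,r5:24
  c8: CDB Add2=27; issue SUB r4<-Add2  regs: r0:8,r1:6,r2:27,r3:3,r4:Add2,r5:24
  c9: CDB Add1=-16; issue ADD r1<-Add1  regs: r0:8,r1:Add1,r2:27,r3:3,r4:Add2,r5:24
  c10: CDB Add2=-2; issue SUB r0<-Add2  regs: r0:Add2,r1:Add1,r2:27,r3:3,r4:-2,r5:24
  c11: CDB Add1=30  regs: r0:Add2,r1:30,r2:27,r3:3,r4:-2,r5:24

STATUS = TAG Add2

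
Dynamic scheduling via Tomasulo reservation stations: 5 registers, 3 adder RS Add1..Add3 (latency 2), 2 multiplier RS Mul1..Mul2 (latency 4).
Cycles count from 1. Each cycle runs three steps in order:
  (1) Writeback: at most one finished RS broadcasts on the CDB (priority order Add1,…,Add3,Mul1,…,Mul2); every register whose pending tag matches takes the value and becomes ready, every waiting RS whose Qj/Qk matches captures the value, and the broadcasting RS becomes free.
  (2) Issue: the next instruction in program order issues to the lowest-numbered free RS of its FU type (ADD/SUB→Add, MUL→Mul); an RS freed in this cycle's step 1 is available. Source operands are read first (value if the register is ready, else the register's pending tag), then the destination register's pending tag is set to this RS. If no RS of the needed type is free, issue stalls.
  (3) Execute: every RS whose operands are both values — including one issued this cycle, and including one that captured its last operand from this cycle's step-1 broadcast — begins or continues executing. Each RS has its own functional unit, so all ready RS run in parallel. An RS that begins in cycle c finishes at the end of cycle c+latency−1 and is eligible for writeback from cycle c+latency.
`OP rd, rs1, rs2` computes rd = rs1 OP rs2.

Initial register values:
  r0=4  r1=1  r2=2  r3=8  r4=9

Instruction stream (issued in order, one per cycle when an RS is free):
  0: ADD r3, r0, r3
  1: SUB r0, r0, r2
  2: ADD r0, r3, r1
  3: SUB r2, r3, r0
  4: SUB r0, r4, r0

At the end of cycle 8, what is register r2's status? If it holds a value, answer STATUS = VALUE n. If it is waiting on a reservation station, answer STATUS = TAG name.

STATUS = VALUE -1

cycle 1: issue ADD r3<-Add1 // r0:4,r1:1,r2:2,r3:Add1,r4:9
cycle 2: issue SUB r0<-Add2 // r0:Add2,r1:1,r2:2,r3:Add1,r4:9
cycle 3: CDB Add1=12; issue ADD r0<-Add1 // r0:Add1,r1:1,r2:2,r3:12,r4:9
cycle 4: CDB Add2=2; issue SUB r2<-Add2 // r0:Add1,r1:1,r2:Add2,r3:12,r4:9
cycle 5: CDB Add1=13; issue SUB r0<-Add1 // r0:Add1,r1:1,r2:Add2,r3:12,r4:9
cycle 6: - // r0:Add1,r1:1,r2:Add2,r3:12,r4:9
cycle 7: CDB Add1=-4 // r0:-4,r1:1,r2:Add2,r3:12,r4:9
cycle 8: CDB Add2=-1 // r0:-4,r1:1,r2:-1,r3:12,r4:9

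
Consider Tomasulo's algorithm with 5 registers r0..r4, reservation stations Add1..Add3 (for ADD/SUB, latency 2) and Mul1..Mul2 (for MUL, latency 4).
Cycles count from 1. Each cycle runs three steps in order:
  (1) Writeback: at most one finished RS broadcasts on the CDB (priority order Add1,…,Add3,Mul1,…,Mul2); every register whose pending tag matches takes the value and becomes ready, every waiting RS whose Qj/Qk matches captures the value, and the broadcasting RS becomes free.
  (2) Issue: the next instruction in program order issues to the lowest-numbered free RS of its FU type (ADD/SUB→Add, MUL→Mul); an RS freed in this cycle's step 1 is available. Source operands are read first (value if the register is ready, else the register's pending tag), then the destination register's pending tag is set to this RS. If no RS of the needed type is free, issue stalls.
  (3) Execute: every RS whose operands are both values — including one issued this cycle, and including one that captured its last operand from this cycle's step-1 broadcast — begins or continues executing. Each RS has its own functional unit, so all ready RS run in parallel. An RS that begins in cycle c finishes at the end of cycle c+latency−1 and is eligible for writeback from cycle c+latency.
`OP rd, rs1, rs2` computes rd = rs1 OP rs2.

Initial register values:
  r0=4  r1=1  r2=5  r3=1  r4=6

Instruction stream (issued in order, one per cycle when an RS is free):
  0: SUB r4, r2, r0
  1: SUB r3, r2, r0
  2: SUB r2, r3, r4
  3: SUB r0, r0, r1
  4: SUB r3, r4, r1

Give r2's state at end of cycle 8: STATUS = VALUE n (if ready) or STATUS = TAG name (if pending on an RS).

STATUS = VALUE 0

cycle 1: issue SUB r4<-Add1 // r0:4,r1:1,r2:5,r3:1,r4:Add1
cycle 2: issue SUB r3<-Add2 // r0:4,r1:1,r2:5,r3:Add2,r4:Add1
cycle 3: CDB Add1=1; issue SUB r2<-Add1 // r0:4,r1:1,r2:Add1,r3:Add2,r4:1
cycle 4: CDB Add2=1; issue SUB r0<-Add2 // r0:Add2,r1:1,r2:Add1,r3:1,r4:1
cycle 5: issue SUB r3<-Add3 // r0:Add2,r1:1,r2:Add1,r3:Add3,r4:1
cycle 6: CDB Add1=0 // r0:Add2,r1:1,r2:0,r3:Add3,r4:1
cycle 7: CDB Add2=3 // r0:3,r1:1,r2:0,r3:Add3,r4:1
cycle 8: CDB Add3=0 // r0:3,r1:1,r2:0,r3:0,r4:1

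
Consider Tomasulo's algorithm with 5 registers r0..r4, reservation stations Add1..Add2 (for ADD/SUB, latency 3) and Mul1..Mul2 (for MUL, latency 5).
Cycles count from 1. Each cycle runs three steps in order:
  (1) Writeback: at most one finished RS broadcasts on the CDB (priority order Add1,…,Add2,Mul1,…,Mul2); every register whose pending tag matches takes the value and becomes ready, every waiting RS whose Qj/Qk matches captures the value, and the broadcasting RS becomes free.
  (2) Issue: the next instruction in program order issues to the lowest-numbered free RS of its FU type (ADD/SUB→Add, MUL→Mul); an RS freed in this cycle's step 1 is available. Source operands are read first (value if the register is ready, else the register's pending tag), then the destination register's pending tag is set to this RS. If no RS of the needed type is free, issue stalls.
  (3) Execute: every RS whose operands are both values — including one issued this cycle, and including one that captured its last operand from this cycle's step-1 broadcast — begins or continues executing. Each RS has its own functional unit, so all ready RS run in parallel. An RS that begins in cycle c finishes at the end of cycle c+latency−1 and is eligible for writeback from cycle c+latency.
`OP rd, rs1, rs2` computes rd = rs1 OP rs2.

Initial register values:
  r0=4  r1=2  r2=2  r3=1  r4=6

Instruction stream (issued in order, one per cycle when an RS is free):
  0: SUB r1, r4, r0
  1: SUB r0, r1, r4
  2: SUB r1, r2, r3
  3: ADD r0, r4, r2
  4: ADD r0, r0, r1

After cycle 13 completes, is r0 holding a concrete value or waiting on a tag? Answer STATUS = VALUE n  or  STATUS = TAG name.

STATUS = VALUE 9

c1: issue SUB r1<-Add1 | r0:4,r1:Add1,r2:2,r3:1,r4:6
c2: issue SUB r0<-Add2 | r0:Add2,r1:Add1,r2:2,r3:1,r4:6
c3: stall | r0:Add2,r1:Add1,r2:2,r3:1,r4:6
c4: CDB Add1=2; issue SUB r1<-Add1 | r0:Add2,r1:Add1,r2:2,r3:1,r4:6
c5: stall | r0:Add2,r1:Add1,r2:2,r3:1,r4:6
c6: stall | r0:Add2,r1:Add1,r2:2,r3:1,r4:6
c7: CDB Add1=1; issue ADD r0<-Add1 | r0:Add1,r1:1,r2:2,r3:1,r4:6
c8: CDB Add2=-4; issue ADD r0<-Add2 | r0:Add2,r1:1,r2:2,r3:1,r4:6
c9: - | r0:Add2,r1:1,r2:2,r3:1,r4:6
c10: CDB Add1=8 | r0:Add2,r1:1,r2:2,r3:1,r4:6
c11: - | r0:Add2,r1:1,r2:2,r3:1,r4:6
c12: - | r0:Add2,r1:1,r2:2,r3:1,r4:6
c13: CDB Add2=9 | r0:9,r1:1,r2:2,r3:1,r4:6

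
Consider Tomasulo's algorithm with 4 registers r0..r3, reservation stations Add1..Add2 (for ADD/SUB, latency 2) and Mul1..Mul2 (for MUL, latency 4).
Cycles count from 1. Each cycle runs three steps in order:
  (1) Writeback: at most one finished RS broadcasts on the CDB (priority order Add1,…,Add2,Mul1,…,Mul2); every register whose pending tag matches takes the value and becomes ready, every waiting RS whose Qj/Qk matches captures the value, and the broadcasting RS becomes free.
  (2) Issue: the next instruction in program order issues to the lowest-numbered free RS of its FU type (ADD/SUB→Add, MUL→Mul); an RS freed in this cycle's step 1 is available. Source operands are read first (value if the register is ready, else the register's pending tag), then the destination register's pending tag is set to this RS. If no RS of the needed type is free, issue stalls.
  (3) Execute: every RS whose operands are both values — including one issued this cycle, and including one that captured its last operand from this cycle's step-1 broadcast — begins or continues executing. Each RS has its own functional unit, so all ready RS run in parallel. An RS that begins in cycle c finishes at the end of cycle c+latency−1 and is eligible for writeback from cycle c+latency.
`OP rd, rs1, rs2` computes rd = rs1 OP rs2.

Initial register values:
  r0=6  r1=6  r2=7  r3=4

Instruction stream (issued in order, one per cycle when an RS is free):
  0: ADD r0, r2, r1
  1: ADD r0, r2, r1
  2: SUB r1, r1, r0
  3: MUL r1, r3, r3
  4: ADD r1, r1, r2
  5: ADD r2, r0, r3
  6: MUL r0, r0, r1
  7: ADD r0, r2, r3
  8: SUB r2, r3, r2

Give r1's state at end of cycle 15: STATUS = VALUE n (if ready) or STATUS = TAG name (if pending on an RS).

STATUS = VALUE 23

  c1: issue ADD r0<-Add1  regs: r0:Add1,r1:6,r2:7,r3:4
  c2: issue ADD r0<-Add2  regs: r0:Add2,r1:6,r2:7,r3:4
  c3: CDB Add1=13; issue SUB r1<-Add1  regs: r0:Add2,r1:Add1,r2:7,r3:4
  c4: CDB Add2=13; issue MUL r1<-Mul1  regs: r0:13,r1:Mul1,r2:7,r3:4
  c5: issue ADD r1<-Add2  regs: r0:13,r1:Add2,r2:7,r3:4
  c6: CDB Add1=-7; issue ADD r2<-Add1  regs: r0:13,r1:Add2,r2:Add1,r3:4
  c7: issue MUL r0<-Mul2  regs: r0:Mul2,r1:Add2,r2:Add1,r3:4
  c8: CDB Add1=17; issue ADD r0<-Add1  regs: r0:Add1,r1:Add2,r2:17,r3:4
  c9: CDB Mul1=16; stall  regs: r0:Add1,r1:Add2,r2:17,r3:4
  c10: CDB Add1=21; issue SUB r2<-Add1  regs: r0:21,r1:Add2,r2:Add1,r3:4
  c11: CDB Add2=23  regs: r0:21,r1:23,r2:Add1,r3:4
  c12: CDB Add1=-13  regs: r0:21,r1:23,r2:-13,r3:4
  c13: -  regs: r0:21,r1:23,r2:-13,r3:4
  c14: -  regs: r0:21,r1:23,r2:-13,r3:4
  c15: CDB Mul2=299  regs: r0:21,r1:23,r2:-13,r3:4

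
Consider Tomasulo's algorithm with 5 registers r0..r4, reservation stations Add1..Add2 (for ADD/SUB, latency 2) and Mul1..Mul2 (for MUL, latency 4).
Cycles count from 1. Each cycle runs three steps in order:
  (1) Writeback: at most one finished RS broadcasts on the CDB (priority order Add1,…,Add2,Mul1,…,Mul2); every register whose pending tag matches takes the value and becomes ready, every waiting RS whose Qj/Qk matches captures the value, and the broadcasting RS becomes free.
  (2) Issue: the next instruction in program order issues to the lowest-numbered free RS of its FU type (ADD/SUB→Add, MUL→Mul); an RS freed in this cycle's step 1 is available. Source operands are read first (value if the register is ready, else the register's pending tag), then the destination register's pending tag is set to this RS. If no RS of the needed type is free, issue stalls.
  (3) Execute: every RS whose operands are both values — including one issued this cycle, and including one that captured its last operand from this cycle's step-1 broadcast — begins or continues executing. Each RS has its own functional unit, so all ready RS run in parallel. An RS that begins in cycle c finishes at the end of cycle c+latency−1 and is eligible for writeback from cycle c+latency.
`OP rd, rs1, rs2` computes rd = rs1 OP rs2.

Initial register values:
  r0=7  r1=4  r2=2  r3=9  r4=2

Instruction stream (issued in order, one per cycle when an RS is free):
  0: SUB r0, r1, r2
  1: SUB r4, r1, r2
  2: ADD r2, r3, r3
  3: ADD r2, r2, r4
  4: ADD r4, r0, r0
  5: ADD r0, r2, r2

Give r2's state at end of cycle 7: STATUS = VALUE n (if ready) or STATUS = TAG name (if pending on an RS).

c1: issue SUB r0<-Add1 | r0:Add1,r1:4,r2:2,r3:9,r4:2
c2: issue SUB r4<-Add2 | r0:Add1,r1:4,r2:2,r3:9,r4:Add2
c3: CDB Add1=2; issue ADD r2<-Add1 | r0:2,r1:4,r2:Add1,r3:9,r4:Add2
c4: CDB Add2=2; issue ADD r2<-Add2 | r0:2,r1:4,r2:Add2,r3:9,r4:2
c5: CDB Add1=18; issue ADD r4<-Add1 | r0:2,r1:4,r2:Add2,r3:9,r4:Add1
c6: stall | r0:2,r1:4,r2:Add2,r3:9,r4:Add1
c7: CDB Add1=4; issue ADD r0<-Add1 | r0:Add1,r1:4,r2:Add2,r3:9,r4:4

STATUS = TAG Add2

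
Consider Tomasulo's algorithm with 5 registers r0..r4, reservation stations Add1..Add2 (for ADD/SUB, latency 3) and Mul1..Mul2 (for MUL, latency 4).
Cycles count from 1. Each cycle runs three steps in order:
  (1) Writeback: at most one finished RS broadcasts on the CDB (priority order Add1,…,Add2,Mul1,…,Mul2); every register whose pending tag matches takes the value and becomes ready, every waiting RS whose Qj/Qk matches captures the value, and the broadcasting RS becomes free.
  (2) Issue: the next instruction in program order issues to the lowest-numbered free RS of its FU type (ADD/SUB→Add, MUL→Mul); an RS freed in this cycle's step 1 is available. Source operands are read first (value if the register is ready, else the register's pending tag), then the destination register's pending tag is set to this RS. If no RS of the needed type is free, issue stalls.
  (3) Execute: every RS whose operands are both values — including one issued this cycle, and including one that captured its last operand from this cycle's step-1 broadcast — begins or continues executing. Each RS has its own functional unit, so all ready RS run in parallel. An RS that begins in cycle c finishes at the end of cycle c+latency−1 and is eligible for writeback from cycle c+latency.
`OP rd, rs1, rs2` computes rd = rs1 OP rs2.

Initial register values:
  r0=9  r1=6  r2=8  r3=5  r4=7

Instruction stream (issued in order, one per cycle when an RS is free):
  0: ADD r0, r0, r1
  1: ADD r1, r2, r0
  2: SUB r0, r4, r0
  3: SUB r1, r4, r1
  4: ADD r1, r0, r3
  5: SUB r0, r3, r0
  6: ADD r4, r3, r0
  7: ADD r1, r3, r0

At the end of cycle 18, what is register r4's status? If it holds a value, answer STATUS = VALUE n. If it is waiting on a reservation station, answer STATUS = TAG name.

cycle 1: issue ADD r0<-Add1 // r0:Add1,r1:6,r2:8,r3:5,r4:7
cycle 2: issue ADD r1<-Add2 // r0:Add1,r1:Add2,r2:8,r3:5,r4:7
cycle 3: stall // r0:Add1,r1:Add2,r2:8,r3:5,r4:7
cycle 4: CDB Add1=15; issue SUB r0<-Add1 // r0:Add1,r1:Add2,r2:8,r3:5,r4:7
cycle 5: stall // r0:Add1,r1:Add2,r2:8,r3:5,r4:7
cycle 6: stall // r0:Add1,r1:Add2,r2:8,r3:5,r4:7
cycle 7: CDB Add1=-8; issue SUB r1<-Add1 // r0:-8,r1:Add1,r2:8,r3:5,r4:7
cycle 8: CDB Add2=23; issue ADD r1<-Add2 // r0:-8,r1:Add2,r2:8,r3:5,r4:7
cycle 9: stall // r0:-8,r1:Add2,r2:8,r3:5,r4:7
cycle 10: stall // r0:-8,r1:Add2,r2:8,r3:5,r4:7
cycle 11: CDB Add1=-16; issue SUB r0<-Add1 // r0:Add1,r1:Add2,r2:8,r3:5,r4:7
cycle 12: CDB Add2=-3; issue ADD r4<-Add2 // r0:Add1,r1:-3,r2:8,r3:5,r4:Add2
cycle 13: stall // r0:Add1,r1:-3,r2:8,r3:5,r4:Add2
cycle 14: CDB Add1=13; issue ADD r1<-Add1 // r0:13,r1:Add1,r2:8,r3:5,r4:Add2
cycle 15: - // r0:13,r1:Add1,r2:8,r3:5,r4:Add2
cycle 16: - // r0:13,r1:Add1,r2:8,r3:5,r4:Add2
cycle 17: CDB Add1=18 // r0:13,r1:18,r2:8,r3:5,r4:Add2
cycle 18: CDB Add2=18 // r0:13,r1:18,r2:8,r3:5,r4:18

STATUS = VALUE 18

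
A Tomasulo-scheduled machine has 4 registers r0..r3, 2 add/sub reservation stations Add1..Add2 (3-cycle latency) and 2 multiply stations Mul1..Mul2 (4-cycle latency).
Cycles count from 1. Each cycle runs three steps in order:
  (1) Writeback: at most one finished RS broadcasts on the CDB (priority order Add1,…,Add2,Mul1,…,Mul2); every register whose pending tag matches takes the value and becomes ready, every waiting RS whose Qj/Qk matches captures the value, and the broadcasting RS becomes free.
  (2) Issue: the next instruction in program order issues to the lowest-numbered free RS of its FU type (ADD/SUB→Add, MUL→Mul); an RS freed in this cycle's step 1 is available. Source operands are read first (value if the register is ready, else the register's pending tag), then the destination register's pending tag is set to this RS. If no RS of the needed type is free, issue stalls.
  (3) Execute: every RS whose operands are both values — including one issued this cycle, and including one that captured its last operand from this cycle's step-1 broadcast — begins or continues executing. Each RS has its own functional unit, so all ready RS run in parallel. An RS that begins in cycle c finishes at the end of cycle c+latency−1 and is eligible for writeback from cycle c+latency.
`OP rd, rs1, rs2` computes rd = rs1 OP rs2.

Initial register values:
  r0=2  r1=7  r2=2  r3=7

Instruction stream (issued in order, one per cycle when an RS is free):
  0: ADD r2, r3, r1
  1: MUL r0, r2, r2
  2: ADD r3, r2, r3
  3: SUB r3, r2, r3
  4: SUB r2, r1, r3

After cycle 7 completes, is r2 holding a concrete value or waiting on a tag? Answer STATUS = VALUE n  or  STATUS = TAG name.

  c1: issue ADD r2<-Add1  regs: r0:2,r1:7,r2:Add1,r3:7
  c2: issue MUL r0<-Mul1  regs: r0:Mul1,r1:7,r2:Add1,r3:7
  c3: issue ADD r3<-Add2  regs: r0:Mul1,r1:7,r2:Add1,r3:Add2
  c4: CDB Add1=14; issue SUB r3<-Add1  regs: r0:Mul1,r1:7,r2:14,r3:Add1
  c5: stall  regs: r0:Mul1,r1:7,r2:14,r3:Add1
  c6: stall  regs: r0:Mul1,r1:7,r2:14,r3:Add1
  c7: CDB Add2=21; issue SUB r2<-Add2  regs: r0:Mul1,r1:7,r2:Add2,r3:Add1

STATUS = TAG Add2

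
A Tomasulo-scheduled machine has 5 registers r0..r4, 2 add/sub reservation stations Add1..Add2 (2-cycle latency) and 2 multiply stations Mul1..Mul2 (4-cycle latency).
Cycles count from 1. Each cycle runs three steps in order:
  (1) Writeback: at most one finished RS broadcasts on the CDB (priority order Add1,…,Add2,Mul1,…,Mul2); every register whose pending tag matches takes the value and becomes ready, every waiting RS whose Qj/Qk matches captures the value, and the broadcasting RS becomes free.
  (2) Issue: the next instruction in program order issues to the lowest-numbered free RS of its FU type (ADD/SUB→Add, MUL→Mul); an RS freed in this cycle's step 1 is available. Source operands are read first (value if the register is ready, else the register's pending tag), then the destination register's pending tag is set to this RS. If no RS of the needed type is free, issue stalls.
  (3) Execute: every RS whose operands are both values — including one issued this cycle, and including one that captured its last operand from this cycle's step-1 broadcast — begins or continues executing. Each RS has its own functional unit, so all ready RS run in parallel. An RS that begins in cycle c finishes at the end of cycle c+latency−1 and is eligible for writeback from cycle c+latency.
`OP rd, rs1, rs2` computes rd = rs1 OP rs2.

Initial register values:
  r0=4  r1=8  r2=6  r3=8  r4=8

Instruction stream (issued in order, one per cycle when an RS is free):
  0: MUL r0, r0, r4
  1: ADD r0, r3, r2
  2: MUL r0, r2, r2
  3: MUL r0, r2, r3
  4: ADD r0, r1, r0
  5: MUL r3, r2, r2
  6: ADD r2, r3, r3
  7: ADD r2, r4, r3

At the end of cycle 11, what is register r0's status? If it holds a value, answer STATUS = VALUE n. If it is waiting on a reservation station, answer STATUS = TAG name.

STATUS = VALUE 56

  c1: issue MUL r0<-Mul1  regs: r0:Mul1,r1:8,r2:6,r3:8,r4:8
  c2: issue ADD r0<-Add1  regs: r0:Add1,r1:8,r2:6,r3:8,r4:8
  c3: issue MUL r0<-Mul2  regs: r0:Mul2,r1:8,r2:6,r3:8,r4:8
  c4: CDB Add1=14; stall  regs: r0:Mul2,r1:8,r2:6,r3:8,r4:8
  c5: CDB Mul1=32; issue MUL r0<-Mul1  regs: r0:Mul1,r1:8,r2:6,r3:8,r4:8
  c6: issue ADD r0<-Add1  regs: r0:Add1,r1:8,r2:6,r3:8,r4:8
  c7: CDB Mul2=36; issue MUL r3<-Mul2  regs: r0:Add1,r1:8,r2:6,r3:Mul2,r4:8
  c8: issue ADD r2<-Add2  regs: r0:Add1,r1:8,r2:Add2,r3:Mul2,r4:8
  c9: CDB Mul1=48; stall  regs: r0:Add1,r1:8,r2:Add2,r3:Mul2,r4:8
  c10: stall  regs: r0:Add1,r1:8,r2:Add2,r3:Mul2,r4:8
  c11: CDB Add1=56; issue ADD r2<-Add1  regs: r0:56,r1:8,r2:Add1,r3:Mul2,r4:8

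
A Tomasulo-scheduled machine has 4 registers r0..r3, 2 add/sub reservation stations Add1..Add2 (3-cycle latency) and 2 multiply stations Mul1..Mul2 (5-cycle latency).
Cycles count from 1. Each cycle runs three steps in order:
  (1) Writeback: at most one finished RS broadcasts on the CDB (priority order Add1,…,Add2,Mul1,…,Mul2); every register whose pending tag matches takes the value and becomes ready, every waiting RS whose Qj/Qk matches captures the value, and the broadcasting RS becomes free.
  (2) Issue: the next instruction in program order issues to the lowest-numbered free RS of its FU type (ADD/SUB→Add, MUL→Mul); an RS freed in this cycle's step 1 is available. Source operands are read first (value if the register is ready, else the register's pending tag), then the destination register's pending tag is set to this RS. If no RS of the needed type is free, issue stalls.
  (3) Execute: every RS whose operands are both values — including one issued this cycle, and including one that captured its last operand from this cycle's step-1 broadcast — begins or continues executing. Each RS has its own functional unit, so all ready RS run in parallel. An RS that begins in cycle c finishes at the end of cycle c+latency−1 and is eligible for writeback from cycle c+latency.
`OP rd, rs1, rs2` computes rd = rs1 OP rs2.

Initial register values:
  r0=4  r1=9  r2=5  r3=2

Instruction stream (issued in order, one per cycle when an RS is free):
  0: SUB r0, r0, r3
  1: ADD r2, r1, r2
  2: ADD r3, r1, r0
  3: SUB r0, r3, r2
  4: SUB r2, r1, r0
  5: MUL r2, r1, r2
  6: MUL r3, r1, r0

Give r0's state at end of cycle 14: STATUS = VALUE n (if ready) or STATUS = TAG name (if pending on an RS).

STATUS = VALUE -3

c1: issue SUB r0<-Add1 | r0:Add1,r1:9,r2:5,r3:2
c2: issue ADD r2<-Add2 | r0:Add1,r1:9,r2:Add2,r3:2
c3: stall | r0:Add1,r1:9,r2:Add2,r3:2
c4: CDB Add1=2; issue ADD r3<-Add1 | r0:2,r1:9,r2:Add2,r3:Add1
c5: CDB Add2=14; issue SUB r0<-Add2 | r0:Add2,r1:9,r2:14,r3:Add1
c6: stall | r0:Add2,r1:9,r2:14,r3:Add1
c7: CDB Add1=11; issue SUB r2<-Add1 | r0:Add2,r1:9,r2:Add1,r3:11
c8: issue MUL r2<-Mul1 | r0:Add2,r1:9,r2:Mul1,r3:11
c9: issue MUL r3<-Mul2 | r0:Add2,r1:9,r2:Mul1,r3:Mul2
c10: CDB Add2=-3 | r0:-3,r1:9,r2:Mul1,r3:Mul2
c11: - | r0:-3,r1:9,r2:Mul1,r3:Mul2
c12: - | r0:-3,r1:9,r2:Mul1,r3:Mul2
c13: CDB Add1=12 | r0:-3,r1:9,r2:Mul1,r3:Mul2
c14: - | r0:-3,r1:9,r2:Mul1,r3:Mul2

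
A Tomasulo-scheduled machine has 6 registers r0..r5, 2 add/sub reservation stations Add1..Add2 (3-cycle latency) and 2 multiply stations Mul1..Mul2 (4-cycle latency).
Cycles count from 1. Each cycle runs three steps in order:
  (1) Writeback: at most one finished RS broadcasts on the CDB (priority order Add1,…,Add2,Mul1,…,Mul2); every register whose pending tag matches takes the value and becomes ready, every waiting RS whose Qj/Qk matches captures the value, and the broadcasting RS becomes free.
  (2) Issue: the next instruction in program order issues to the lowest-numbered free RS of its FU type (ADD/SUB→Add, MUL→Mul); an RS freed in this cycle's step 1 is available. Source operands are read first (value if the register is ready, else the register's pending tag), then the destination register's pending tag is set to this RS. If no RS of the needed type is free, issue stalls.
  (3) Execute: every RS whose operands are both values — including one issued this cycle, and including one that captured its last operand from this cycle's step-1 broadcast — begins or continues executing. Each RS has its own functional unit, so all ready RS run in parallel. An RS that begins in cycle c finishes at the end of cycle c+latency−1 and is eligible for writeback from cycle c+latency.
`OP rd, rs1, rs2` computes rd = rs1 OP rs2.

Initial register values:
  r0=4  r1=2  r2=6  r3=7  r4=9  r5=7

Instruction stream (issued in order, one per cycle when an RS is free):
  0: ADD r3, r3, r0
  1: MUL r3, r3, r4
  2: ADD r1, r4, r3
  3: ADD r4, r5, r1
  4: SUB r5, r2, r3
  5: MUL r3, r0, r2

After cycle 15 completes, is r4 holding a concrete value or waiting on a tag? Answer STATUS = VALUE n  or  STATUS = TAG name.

cycle 1: issue ADD r3<-Add1 // r0:4,r1:2,r2:6,r3:Add1,r4:9,r5:7
cycle 2: issue MUL r3<-Mul1 // r0:4,r1:2,r2:6,r3:Mul1,r4:9,r5:7
cycle 3: issue ADD r1<-Add2 // r0:4,r1:Add2,r2:6,r3:Mul1,r4:9,r5:7
cycle 4: CDB Add1=11; issue ADD r4<-Add1 // r0:4,r1:Add2,r2:6,r3:Mul1,r4:Add1,r5:7
cycle 5: stall // r0:4,r1:Add2,r2:6,r3:Mul1,r4:Add1,r5:7
cycle 6: stall // r0:4,r1:Add2,r2:6,r3:Mul1,r4:Add1,r5:7
cycle 7: stall // r0:4,r1:Add2,r2:6,r3:Mul1,r4:Add1,r5:7
cycle 8: CDB Mul1=99; stall // r0:4,r1:Add2,r2:6,r3:99,r4:Add1,r5:7
cycle 9: stall // r0:4,r1:Add2,r2:6,r3:99,r4:Add1,r5:7
cycle 10: stall // r0:4,r1:Add2,r2:6,r3:99,r4:Add1,r5:7
cycle 11: CDB Add2=108; issue SUB r5<-Add2 // r0:4,r1:108,r2:6,r3:99,r4:Add1,r5:Add2
cycle 12: issue MUL r3<-Mul1 // r0:4,r1:108,r2:6,r3:Mul1,r4:Add1,r5:Add2
cycle 13: - // r0:4,r1:108,r2:6,r3:Mul1,r4:Add1,r5:Add2
cycle 14: CDB Add1=115 // r0:4,r1:108,r2:6,r3:Mul1,r4:115,r5:Add2
cycle 15: CDB Add2=-93 // r0:4,r1:108,r2:6,r3:Mul1,r4:115,r5:-93

STATUS = VALUE 115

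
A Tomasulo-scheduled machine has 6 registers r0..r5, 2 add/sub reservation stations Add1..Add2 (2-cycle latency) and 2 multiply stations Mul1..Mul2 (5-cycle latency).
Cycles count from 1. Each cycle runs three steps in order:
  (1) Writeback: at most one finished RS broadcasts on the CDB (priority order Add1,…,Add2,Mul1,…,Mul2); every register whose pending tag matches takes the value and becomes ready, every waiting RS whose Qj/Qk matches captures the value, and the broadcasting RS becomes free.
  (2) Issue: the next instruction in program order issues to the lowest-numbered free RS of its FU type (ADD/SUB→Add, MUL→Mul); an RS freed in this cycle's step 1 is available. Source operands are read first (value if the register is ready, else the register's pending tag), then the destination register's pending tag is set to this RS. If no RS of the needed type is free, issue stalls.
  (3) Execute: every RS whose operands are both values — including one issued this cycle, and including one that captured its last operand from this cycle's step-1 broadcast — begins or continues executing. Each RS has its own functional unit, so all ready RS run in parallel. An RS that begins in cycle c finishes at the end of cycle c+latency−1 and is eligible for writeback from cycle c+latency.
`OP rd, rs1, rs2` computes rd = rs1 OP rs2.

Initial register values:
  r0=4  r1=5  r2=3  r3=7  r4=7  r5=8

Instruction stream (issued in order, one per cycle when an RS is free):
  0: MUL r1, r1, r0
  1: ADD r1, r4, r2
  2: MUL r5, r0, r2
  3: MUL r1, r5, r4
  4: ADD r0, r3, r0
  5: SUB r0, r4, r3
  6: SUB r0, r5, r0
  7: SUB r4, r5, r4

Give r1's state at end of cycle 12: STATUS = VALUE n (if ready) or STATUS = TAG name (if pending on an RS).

c1: issue MUL r1<-Mul1 | r0:4,r1:Mul1,r2:3,r3:7,r4:7,r5:8
c2: issue ADD r1<-Add1 | r0:4,r1:Add1,r2:3,r3:7,r4:7,r5:8
c3: issue MUL r5<-Mul2 | r0:4,r1:Add1,r2:3,r3:7,r4:7,r5:Mul2
c4: CDB Add1=10; stall | r0:4,r1:10,r2:3,r3:7,r4:7,r5:Mul2
c5: stall | r0:4,r1:10,r2:3,r3:7,r4:7,r5:Mul2
c6: CDB Mul1=20; issue MUL r1<-Mul1 | r0:4,r1:Mul1,r2:3,r3:7,r4:7,r5:Mul2
c7: issue ADD r0<-Add1 | r0:Add1,r1:Mul1,r2:3,r3:7,r4:7,r5:Mul2
c8: CDB Mul2=12; issue SUB r0<-Add2 | r0:Add2,r1:Mul1,r2:3,r3:7,r4:7,r5:12
c9: CDB Add1=11; issue SUB r0<-Add1 | r0:Add1,r1:Mul1,r2:3,r3:7,r4:7,r5:12
c10: CDB Add2=0; issue SUB r4<-Add2 | r0:Add1,r1:Mul1,r2:3,r3:7,r4:Add2,r5:12
c11: - | r0:Add1,r1:Mul1,r2:3,r3:7,r4:Add2,r5:12
c12: CDB Add1=12 | r0:12,r1:Mul1,r2:3,r3:7,r4:Add2,r5:12

STATUS = TAG Mul1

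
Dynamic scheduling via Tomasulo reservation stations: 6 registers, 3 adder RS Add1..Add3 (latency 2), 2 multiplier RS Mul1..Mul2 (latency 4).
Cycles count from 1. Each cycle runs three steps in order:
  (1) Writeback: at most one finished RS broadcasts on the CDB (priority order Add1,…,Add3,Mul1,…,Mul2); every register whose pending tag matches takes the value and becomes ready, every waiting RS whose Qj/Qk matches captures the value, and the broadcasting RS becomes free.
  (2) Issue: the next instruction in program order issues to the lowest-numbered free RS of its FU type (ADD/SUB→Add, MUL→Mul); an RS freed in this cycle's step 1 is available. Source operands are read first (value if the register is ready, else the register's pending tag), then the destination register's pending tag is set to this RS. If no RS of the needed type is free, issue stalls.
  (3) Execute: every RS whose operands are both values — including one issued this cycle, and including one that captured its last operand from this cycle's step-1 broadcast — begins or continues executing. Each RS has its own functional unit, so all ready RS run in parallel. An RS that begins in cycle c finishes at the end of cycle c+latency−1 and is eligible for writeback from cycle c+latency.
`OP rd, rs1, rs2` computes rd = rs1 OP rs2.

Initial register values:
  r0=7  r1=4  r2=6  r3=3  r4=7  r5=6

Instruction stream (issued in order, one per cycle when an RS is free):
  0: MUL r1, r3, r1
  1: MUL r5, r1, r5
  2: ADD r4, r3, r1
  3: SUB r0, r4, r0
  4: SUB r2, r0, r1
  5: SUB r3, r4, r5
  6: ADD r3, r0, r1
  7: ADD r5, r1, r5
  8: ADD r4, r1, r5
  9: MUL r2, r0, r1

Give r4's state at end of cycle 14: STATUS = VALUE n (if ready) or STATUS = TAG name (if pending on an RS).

STATUS = TAG Add1

cycle 1: issue MUL r1<-Mul1 // r0:7,r1:Mul1,r2:6,r3:3,r4:7,r5:6
cycle 2: issue MUL r5<-Mul2 // r0:7,r1:Mul1,r2:6,r3:3,r4:7,r5:Mul2
cycle 3: issue ADD r4<-Add1 // r0:7,r1:Mul1,r2:6,r3:3,r4:Add1,r5:Mul2
cycle 4: issue SUB r0<-Add2 // r0:Add2,r1:Mul1,r2:6,r3:3,r4:Add1,r5:Mul2
cycle 5: CDB Mul1=12; issue SUB r2<-Add3 // r0:Add2,r1:12,r2:Add3,r3:3,r4:Add1,r5:Mul2
cycle 6: stall // r0:Add2,r1:12,r2:Add3,r3:3,r4:Add1,r5:Mul2
cycle 7: CDB Add1=15; issue SUB r3<-Add1 // r0:Add2,r1:12,r2:Add3,r3:Add1,r4:15,r5:Mul2
cycle 8: stall // r0:Add2,r1:12,r2:Add3,r3:Add1,r4:15,r5:Mul2
cycle 9: CDB Add2=8; issue ADD r3<-Add2 // r0:8,r1:12,r2:Add3,r3:Add2,r4:15,r5:Mul2
cycle 10: CDB Mul2=72; stall // r0:8,r1:12,r2:Add3,r3:Add2,r4:15,r5:72
cycle 11: CDB Add2=20; issue ADD r5<-Add2 // r0:8,r1:12,r2:Add3,r3:20,r4:15,r5:Add2
cycle 12: CDB Add1=-57; issue ADD r4<-Add1 // r0:8,r1:12,r2:Add3,r3:20,r4:Add1,r5:Add2
cycle 13: CDB Add2=84; issue MUL r2<-Mul1 // r0:8,r1:12,r2:Mul1,r3:20,r4:Add1,r5:84
cycle 14: CDB Add3=-4 // r0:8,r1:12,r2:Mul1,r3:20,r4:Add1,r5:84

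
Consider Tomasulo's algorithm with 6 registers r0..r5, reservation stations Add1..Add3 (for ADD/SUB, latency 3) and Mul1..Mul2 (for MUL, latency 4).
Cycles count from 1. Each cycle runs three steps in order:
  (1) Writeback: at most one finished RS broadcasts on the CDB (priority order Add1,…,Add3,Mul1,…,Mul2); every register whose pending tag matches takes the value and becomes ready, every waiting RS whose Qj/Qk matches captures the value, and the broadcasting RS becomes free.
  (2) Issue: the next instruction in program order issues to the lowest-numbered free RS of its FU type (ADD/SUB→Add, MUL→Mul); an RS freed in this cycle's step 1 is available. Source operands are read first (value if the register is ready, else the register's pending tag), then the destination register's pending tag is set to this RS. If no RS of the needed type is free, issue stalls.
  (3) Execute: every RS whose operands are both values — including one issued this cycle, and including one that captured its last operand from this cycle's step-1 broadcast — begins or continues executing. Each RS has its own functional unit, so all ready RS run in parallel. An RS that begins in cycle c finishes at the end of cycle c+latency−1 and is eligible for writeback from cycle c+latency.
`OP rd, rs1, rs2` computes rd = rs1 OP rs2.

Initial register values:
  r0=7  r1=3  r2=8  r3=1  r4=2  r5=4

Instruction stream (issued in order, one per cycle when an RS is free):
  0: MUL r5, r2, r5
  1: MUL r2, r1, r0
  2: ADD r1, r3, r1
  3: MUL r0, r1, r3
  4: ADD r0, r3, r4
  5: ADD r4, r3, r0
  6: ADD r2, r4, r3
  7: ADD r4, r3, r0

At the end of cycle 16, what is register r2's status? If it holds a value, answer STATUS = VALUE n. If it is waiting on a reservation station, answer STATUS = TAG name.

  c1: issue MUL r5<-Mul1  regs: r0:7,r1:3,r2:8,r3:1,r4:2,r5:Mul1
  c2: issue MUL r2<-Mul2  regs: r0:7,r1:3,r2:Mul2,r3:1,r4:2,r5:Mul1
  c3: issue ADD r1<-Add1  regs: r0:7,r1:Add1,r2:Mul2,r3:1,r4:2,r5:Mul1
  c4: stall  regs: r0:7,r1:Add1,r2:Mul2,r3:1,r4:2,r5:Mul1
  c5: CDB Mul1=32; issue MUL r0<-Mul1  regs: r0:Mul1,r1:Add1,r2:Mul2,r3:1,r4:2,r5:32
  c6: CDB Add1=4; issue ADD r0<-Add1  regs: r0:Add1,r1:4,r2:Mul2,r3:1,r4:2,r5:32
  c7: CDB Mul2=21; issue ADD r4<-Add2  regs: r0:Add1,r1:4,r2:21,r3:1,r4:Add2,r5:32
  c8: issue ADD r2<-Add3  regs: r0:Add1,r1:4,r2:Add3,r3:1,r4:Add2,r5:32
  c9: CDB Add1=3; issue ADD r4<-Add1  regs: r0:3,r1:4,r2:Add3,r3:1,r4:Add1,r5:32
  c10: CDB Mul1=4  regs: r0:3,r1:4,r2:Add3,r3:1,r4:Add1,r5:32
  c11: -  regs: r0:3,r1:4,r2:Add3,r3:1,r4:Add1,r5:32
  c12: CDB Add1=4  regs: r0:3,r1:4,r2:Add3,r3:1,r4:4,r5:32
  c13: CDB Add2=4  regs: r0:3,r1:4,r2:Add3,r3:1,r4:4,r5:32
  c14: -  regs: r0:3,r1:4,r2:Add3,r3:1,r4:4,r5:32
  c15: -  regs: r0:3,r1:4,r2:Add3,r3:1,r4:4,r5:32
  c16: CDB Add3=5  regs: r0:3,r1:4,r2:5,r3:1,r4:4,r5:32

STATUS = VALUE 5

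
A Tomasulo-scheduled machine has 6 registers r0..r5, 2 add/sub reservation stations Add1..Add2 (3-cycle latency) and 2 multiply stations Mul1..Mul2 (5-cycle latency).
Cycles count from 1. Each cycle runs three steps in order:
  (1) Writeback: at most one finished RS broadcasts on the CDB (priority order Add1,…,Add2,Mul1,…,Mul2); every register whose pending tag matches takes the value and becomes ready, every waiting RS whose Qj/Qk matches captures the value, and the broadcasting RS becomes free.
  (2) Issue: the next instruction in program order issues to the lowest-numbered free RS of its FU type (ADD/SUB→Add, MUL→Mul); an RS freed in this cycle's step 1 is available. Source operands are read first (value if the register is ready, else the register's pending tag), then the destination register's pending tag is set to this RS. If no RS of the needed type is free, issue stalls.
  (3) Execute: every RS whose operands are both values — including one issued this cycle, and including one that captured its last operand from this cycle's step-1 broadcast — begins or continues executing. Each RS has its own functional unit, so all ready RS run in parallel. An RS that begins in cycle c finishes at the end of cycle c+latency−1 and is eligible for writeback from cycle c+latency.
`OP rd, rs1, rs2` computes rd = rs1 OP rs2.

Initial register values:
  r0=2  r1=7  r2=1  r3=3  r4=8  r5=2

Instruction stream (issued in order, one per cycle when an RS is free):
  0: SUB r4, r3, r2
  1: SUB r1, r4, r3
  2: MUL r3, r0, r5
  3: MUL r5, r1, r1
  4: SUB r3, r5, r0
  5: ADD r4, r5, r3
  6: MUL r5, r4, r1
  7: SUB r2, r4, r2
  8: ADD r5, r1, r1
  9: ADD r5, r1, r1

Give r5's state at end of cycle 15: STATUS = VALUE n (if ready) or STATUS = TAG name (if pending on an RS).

  c1: issue SUB r4<-Add1  regs: r0:2,r1:7,r2:1,r3:3,r4:Add1,r5:2
  c2: issue SUB r1<-Add2  regs: r0:2,r1:Add2,r2:1,r3:3,r4:Add1,r5:2
  c3: issue MUL r3<-Mul1  regs: r0:2,r1:Add2,r2:1,r3:Mul1,r4:Add1,r5:2
  c4: CDB Add1=2; issue MUL r5<-Mul2  regs: r0:2,r1:Add2,r2:1,r3:Mul1,r4:2,r5:Mul2
  c5: issue SUB r3<-Add1  regs: r0:2,r1:Add2,r2:1,r3:Add1,r4:2,r5:Mul2
  c6: stall  regs: r0:2,r1:Add2,r2:1,r3:Add1,r4:2,r5:Mul2
  c7: CDB Add2=-1; issue ADD r4<-Add2  regs: r0:2,r1:-1,r2:1,r3:Add1,r4:Add2,r5:Mul2
  c8: CDB Mul1=4; issue MUL r5<-Mul1  regs: r0:2,r1:-1,r2:1,r3:Add1,r4:Add2,r5:Mul1
  c9: stall  regs: r0:2,r1:-1,r2:1,r3:Add1,r4:Add2,r5:Mul1
  c10: stall  regs: r0:2,r1:-1,r2:1,r3:Add1,r4:Add2,r5:Mul1
  c11: stall  regs: r0:2,r1:-1,r2:1,r3:Add1,r4:Add2,r5:Mul1
  c12: CDB Mul2=1; stall  regs: r0:2,r1:-1,r2:1,r3:Add1,r4:Add2,r5:Mul1
  c13: stall  regs: r0:2,r1:-1,r2:1,r3:Add1,r4:Add2,r5:Mul1
  c14: stall  regs: r0:2,r1:-1,r2:1,r3:Add1,r4:Add2,r5:Mul1
  c15: CDB Add1=-1; issue SUB r2<-Add1  regs: r0:2,r1:-1,r2:Add1,r3:-1,r4:Add2,r5:Mul1

STATUS = TAG Mul1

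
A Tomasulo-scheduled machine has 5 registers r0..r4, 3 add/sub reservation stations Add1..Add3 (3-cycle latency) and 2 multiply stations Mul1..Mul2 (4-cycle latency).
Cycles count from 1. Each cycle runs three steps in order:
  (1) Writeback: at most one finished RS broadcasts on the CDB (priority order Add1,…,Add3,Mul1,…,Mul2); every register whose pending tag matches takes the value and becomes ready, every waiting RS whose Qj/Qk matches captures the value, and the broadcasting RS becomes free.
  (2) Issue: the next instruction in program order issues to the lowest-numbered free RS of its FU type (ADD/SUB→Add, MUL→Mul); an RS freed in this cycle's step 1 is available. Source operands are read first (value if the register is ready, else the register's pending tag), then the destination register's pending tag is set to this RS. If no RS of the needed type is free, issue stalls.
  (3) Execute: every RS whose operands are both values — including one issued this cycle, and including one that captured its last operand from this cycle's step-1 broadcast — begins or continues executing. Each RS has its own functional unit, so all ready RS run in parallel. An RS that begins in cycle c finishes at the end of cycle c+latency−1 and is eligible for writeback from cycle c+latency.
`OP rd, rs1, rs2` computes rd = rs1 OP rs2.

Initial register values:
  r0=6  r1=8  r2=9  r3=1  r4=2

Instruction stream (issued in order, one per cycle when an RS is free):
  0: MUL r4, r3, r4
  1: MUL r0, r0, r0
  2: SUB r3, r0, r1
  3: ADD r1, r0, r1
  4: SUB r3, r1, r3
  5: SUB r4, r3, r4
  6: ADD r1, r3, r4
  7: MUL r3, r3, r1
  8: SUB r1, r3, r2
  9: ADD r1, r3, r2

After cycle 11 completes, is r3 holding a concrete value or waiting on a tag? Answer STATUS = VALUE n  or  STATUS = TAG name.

STATUS = TAG Mul1

  c1: issue MUL r4<-Mul1  regs: r0:6,r1:8,r2:9,r3:1,r4:Mul1
  c2: issue MUL r0<-Mul2  regs: r0:Mul2,r1:8,r2:9,r3:1,r4:Mul1
  c3: issue SUB r3<-Add1  regs: r0:Mul2,r1:8,r2:9,r3:Add1,r4:Mul1
  c4: issue ADD r1<-Add2  regs: r0:Mul2,r1:Add2,r2:9,r3:Add1,r4:Mul1
  c5: CDB Mul1=2; issue SUB r3<-Add3  regs: r0:Mul2,r1:Add2,r2:9,r3:Add3,r4:2
  c6: CDB Mul2=36; stall  regs: r0:36,r1:Add2,r2:9,r3:Add3,r4:2
  c7: stall  regs: r0:36,r1:Add2,r2:9,r3:Add3,r4:2
  c8: stall  regs: r0:36,r1:Add2,r2:9,r3:Add3,r4:2
  c9: CDB Add1=28; issue SUB r4<-Add1  regs: r0:36,r1:Add2,r2:9,r3:Add3,r4:Add1
  c10: CDB Add2=44; issue ADD r1<-Add2  regs: r0:36,r1:Add2,r2:9,r3:Add3,r4:Add1
  c11: issue MUL r3<-Mul1  regs: r0:36,r1:Add2,r2:9,r3:Mul1,r4:Add1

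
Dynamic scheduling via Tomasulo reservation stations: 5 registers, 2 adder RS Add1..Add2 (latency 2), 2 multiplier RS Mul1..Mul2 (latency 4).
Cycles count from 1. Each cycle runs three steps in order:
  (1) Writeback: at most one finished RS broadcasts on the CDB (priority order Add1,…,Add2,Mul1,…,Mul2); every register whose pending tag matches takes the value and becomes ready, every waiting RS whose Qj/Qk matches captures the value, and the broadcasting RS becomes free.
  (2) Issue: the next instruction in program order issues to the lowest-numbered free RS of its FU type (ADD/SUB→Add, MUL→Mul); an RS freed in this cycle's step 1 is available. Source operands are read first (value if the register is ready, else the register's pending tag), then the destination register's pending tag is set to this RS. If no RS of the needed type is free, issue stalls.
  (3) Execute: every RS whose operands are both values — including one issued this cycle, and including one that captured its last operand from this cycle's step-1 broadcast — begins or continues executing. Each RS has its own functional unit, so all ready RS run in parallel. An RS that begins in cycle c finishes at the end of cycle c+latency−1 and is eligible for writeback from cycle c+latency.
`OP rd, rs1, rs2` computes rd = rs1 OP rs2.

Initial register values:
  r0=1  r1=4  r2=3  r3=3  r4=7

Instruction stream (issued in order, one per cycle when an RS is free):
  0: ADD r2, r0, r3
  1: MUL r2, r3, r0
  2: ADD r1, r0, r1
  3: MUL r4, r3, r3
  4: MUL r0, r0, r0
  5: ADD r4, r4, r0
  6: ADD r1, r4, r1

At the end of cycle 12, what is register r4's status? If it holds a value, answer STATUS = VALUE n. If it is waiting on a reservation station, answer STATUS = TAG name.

STATUS = VALUE 10

  c1: issue ADD r2<-Add1  regs: r0:1,r1:4,r2:Add1,r3:3,r4:7
  c2: issue MUL r2<-Mul1  regs: r0:1,r1:4,r2:Mul1,r3:3,r4:7
  c3: CDB Add1=4; issue ADD r1<-Add1  regs: r0:1,r1:Add1,r2:Mul1,r3:3,r4:7
  c4: issue MUL r4<-Mul2  regs: r0:1,r1:Add1,r2:Mul1,r3:3,r4:Mul2
  c5: CDB Add1=5; stall  regs: r0:1,r1:5,r2:Mul1,r3:3,r4:Mul2
  c6: CDB Mul1=3; issue MUL r0<-Mul1  regs: r0:Mul1,r1:5,r2:3,r3:3,r4:Mul2
  c7: issue ADD r4<-Add1  regs: r0:Mul1,r1:5,r2:3,r3:3,r4:Add1
  c8: CDB Mul2=9; issue ADD r1<-Add2  regs: r0:Mul1,r1:Add2,r2:3,r3:3,r4:Add1
  c9: -  regs: r0:Mul1,r1:Add2,r2:3,r3:3,r4:Add1
  c10: CDB Mul1=1  regs: r0:1,r1:Add2,r2:3,r3:3,r4:Add1
  c11: -  regs: r0:1,r1:Add2,r2:3,r3:3,r4:Add1
  c12: CDB Add1=10  regs: r0:1,r1:Add2,r2:3,r3:3,r4:10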